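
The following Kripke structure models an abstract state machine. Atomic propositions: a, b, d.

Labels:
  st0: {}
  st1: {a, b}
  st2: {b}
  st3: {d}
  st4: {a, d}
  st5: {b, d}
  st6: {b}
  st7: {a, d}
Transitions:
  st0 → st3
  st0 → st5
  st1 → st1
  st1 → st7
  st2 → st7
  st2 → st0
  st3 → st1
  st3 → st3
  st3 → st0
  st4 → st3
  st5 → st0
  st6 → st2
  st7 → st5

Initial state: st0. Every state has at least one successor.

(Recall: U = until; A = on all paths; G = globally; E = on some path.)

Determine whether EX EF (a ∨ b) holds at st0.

States satisfying EF (a ∨ b): {st0, st1, st2, st3, st4, st5, st6, st7}.
States satisfying EX EF (a ∨ b): {st0, st1, st2, st3, st4, st5, st6, st7}.
st0 ∈ Sat(EX EF (a ∨ b)).

Yes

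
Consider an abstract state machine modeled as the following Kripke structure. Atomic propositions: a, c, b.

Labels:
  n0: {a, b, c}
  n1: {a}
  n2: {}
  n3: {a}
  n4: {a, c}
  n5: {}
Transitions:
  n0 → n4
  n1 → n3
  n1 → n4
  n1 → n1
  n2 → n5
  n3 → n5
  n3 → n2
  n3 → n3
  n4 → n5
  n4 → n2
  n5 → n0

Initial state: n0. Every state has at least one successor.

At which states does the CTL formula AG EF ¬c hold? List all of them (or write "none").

{n0, n1, n2, n3, n4, n5}

States satisfying EF ¬c: {n0, n1, n2, n3, n4, n5}.
States satisfying AG EF ¬c: {n0, n1, n2, n3, n4, n5}.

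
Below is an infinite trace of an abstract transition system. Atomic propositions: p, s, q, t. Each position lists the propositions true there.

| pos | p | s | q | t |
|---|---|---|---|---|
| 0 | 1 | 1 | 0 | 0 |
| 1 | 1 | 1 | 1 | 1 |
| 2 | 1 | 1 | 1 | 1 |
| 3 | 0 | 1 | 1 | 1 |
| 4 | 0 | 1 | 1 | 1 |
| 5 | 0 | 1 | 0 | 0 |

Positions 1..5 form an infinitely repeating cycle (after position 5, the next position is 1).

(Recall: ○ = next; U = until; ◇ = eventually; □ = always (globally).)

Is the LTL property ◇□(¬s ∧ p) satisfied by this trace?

No

□(¬s ∧ p) is false at every position 0..5, so it never becomes true and ◇□(¬s ∧ p) fails.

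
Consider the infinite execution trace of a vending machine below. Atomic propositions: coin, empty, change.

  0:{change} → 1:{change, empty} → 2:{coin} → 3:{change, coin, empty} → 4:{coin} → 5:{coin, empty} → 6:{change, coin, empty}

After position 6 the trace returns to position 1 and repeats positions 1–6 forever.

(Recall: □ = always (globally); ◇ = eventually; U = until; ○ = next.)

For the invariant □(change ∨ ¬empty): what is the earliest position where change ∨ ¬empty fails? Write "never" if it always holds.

5

Check change ∨ ¬empty at each position in order: 0 ✓, 1 ✓, 2 ✓, 3 ✓, 4 ✓.
At position 5 the labels are {coin, empty}, so change ∨ ¬empty is false there. This is the first violation.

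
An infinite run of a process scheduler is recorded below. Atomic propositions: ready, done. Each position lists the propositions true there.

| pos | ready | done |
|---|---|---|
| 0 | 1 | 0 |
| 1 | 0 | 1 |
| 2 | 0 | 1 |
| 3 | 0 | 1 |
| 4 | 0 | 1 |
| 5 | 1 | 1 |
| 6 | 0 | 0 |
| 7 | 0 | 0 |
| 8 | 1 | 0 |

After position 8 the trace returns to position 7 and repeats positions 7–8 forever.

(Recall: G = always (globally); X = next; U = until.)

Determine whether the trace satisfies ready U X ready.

Walking from position 0: at position 1, X ready has not yet held and ready fails, so ready U X ready is false.

Does not hold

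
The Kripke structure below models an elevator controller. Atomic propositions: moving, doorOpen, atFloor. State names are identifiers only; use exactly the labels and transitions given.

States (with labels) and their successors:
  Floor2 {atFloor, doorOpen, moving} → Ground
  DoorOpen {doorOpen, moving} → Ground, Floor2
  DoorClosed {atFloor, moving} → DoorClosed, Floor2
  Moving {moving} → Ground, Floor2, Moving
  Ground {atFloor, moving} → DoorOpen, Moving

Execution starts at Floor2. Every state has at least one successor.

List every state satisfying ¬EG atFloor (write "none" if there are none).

States satisfying atFloor: {Floor2, DoorClosed, Ground}.
States satisfying EG atFloor: {DoorClosed}.
States satisfying ¬EG atFloor: {Floor2, DoorOpen, Moving, Ground}.

{Floor2, DoorOpen, Moving, Ground}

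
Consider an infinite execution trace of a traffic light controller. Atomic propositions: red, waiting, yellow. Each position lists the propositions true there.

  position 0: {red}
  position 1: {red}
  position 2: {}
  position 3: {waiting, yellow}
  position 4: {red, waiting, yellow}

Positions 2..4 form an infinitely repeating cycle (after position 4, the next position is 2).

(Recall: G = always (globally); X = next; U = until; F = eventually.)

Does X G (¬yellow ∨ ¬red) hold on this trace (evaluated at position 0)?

The position after 0 is 1; G (¬yellow ∨ ¬red) is false there.

Does not hold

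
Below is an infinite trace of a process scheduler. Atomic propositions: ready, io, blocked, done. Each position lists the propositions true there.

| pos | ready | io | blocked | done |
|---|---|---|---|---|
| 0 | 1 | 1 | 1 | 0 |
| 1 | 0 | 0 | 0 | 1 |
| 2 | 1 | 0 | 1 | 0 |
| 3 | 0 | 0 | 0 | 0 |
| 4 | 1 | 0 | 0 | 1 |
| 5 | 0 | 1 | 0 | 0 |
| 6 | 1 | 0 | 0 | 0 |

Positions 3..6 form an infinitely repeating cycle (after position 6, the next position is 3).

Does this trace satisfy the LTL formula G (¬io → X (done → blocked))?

¬io → X (done → blocked) must hold at every position from 0 onward. It fails at position 3, so G (¬io → X (done → blocked)) is false.
Positions where ¬io holds: 1, 2, 3, 4, 6.
Check X (done → blocked) at each: 1→ok, 2→ok, 3→fails, 4→ok, 6→ok.

Does not hold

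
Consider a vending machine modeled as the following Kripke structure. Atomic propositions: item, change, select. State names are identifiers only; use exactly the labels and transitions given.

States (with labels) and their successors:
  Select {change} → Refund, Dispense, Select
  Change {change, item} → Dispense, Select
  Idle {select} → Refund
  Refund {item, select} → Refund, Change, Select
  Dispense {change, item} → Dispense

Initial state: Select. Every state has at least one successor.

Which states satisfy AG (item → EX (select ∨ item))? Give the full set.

{Select, Change, Idle, Refund, Dispense}

States satisfying item → EX (select ∨ item): {Select, Change, Idle, Refund, Dispense}.
States satisfying AG (item → EX (select ∨ item)): {Select, Change, Idle, Refund, Dispense}.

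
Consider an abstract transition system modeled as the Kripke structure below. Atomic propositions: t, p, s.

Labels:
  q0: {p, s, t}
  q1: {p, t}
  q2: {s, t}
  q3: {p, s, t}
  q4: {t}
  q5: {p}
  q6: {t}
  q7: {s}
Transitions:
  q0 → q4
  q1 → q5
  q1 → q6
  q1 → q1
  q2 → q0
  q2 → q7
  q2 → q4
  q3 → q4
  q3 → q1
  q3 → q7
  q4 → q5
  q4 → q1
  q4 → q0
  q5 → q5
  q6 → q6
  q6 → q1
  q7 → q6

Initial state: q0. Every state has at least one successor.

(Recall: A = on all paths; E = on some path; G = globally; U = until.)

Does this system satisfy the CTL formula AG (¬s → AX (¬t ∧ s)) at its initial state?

Violated

States satisfying ¬s → AX (¬t ∧ s): {q0, q2, q3, q7}.
States satisfying AG (¬s → AX (¬t ∧ s)): ∅.
q1 is reachable from q0 and violates ¬s → AX (¬t ∧ s), so AG fails at q0.
q0 ∉ Sat(AG (¬s → AX (¬t ∧ s))).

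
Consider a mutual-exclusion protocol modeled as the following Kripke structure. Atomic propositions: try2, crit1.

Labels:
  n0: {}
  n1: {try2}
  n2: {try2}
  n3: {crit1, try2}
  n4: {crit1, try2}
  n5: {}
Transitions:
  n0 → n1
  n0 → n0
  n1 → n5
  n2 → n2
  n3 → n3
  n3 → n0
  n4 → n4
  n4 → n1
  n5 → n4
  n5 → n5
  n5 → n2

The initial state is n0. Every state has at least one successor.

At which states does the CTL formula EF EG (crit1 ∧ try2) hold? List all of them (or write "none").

States satisfying EG (crit1 ∧ try2): {n3, n4}.
States satisfying EF EG (crit1 ∧ try2): {n0, n1, n3, n4, n5}.

{n0, n1, n3, n4, n5}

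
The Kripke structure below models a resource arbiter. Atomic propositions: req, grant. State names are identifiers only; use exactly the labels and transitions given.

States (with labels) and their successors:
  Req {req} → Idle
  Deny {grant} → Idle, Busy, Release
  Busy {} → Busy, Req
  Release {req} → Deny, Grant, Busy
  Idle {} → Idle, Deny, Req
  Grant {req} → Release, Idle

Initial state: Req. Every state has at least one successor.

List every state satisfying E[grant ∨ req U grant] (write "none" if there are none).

States satisfying grant ∨ req: {Req, Deny, Release, Grant}.
States satisfying grant: {Deny}.
States satisfying E[grant ∨ req U grant]: {Deny, Release, Grant}.

{Deny, Release, Grant}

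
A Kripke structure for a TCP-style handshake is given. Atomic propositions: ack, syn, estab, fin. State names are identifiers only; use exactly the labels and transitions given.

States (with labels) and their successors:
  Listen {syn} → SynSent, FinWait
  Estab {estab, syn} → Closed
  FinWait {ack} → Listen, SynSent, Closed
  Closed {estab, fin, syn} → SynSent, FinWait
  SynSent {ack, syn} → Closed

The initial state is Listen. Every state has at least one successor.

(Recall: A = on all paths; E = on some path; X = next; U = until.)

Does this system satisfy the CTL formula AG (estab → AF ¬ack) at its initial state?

States satisfying estab → AF ¬ack: {Listen, Estab, FinWait, Closed, SynSent}.
States satisfying AG (estab → AF ¬ack): {Listen, Estab, FinWait, Closed, SynSent}.
Every state reachable from Listen satisfies estab → AF ¬ack.
Listen ∈ Sat(AG (estab → AF ¬ack)).

Holds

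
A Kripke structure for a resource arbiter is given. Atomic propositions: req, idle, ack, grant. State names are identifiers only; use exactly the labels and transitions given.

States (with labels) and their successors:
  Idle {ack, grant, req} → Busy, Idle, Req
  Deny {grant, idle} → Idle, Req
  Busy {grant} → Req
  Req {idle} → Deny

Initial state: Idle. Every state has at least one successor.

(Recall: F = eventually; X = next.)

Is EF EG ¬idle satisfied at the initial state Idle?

Satisfied

States satisfying EG ¬idle: {Idle}.
States satisfying EF EG ¬idle: {Idle, Deny, Busy, Req}.
Some path from Idle reaches a state where EG ¬idle holds.
Idle ∈ Sat(EF EG ¬idle).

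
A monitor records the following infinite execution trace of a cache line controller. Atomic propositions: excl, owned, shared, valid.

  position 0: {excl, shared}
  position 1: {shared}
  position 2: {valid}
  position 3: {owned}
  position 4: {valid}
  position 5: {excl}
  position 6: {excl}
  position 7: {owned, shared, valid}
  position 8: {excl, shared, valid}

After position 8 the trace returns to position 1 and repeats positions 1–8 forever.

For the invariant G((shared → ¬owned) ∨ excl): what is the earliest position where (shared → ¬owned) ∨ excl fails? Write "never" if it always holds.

7

Check (shared → ¬owned) ∨ excl at each position in order: 0 ✓, 1 ✓, 2 ✓, 3 ✓, 4 ✓, 5 ✓, 6 ✓.
At position 7 the labels are {owned, shared, valid}, so (shared → ¬owned) ∨ excl is false there. This is the first violation.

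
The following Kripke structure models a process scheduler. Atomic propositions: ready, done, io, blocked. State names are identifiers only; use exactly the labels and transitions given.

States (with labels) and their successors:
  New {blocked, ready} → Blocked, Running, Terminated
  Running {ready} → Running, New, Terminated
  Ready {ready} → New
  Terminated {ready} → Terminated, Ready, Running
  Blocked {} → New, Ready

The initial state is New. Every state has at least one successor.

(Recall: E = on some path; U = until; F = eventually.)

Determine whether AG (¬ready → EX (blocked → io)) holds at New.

Satisfied

States satisfying ¬ready → EX (blocked → io): {New, Running, Ready, Terminated, Blocked}.
States satisfying AG (¬ready → EX (blocked → io)): {New, Running, Ready, Terminated, Blocked}.
Every state reachable from New satisfies ¬ready → EX (blocked → io).
New ∈ Sat(AG (¬ready → EX (blocked → io))).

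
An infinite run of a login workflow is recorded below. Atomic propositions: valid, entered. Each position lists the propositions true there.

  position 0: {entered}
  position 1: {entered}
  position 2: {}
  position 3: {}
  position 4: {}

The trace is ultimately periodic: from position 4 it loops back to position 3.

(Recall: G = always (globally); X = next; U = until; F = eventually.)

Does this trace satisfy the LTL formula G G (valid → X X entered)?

G (valid → X X entered) holds at every position 0..4, and those are all positions ever visited, so G G (valid → X X entered) holds.

Holds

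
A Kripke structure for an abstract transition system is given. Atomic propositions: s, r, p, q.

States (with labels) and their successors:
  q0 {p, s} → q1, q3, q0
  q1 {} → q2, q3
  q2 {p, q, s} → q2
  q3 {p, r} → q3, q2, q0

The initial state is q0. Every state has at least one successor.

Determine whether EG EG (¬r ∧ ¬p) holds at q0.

Violated

States satisfying EG (¬r ∧ ¬p): ∅.
States satisfying EG EG (¬r ∧ ¬p): ∅.
No suitable path/successor from q0 witnesses the formula.
q0 ∉ Sat(EG EG (¬r ∧ ¬p)).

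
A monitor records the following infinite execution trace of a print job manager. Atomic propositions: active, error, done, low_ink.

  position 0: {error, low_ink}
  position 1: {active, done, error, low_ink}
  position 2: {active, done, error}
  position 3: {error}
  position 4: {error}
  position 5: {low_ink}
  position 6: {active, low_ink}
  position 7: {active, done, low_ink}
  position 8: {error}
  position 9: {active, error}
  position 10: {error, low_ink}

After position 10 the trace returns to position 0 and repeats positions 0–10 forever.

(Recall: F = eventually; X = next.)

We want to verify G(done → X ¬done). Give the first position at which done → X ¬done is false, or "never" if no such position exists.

1

Check done → X ¬done at each position in order: 0 ✓.
At position 1 the labels are {active, done, error, low_ink} and the next position 2 has {active, done, error}, so done → X ¬done is false there. This is the first violation.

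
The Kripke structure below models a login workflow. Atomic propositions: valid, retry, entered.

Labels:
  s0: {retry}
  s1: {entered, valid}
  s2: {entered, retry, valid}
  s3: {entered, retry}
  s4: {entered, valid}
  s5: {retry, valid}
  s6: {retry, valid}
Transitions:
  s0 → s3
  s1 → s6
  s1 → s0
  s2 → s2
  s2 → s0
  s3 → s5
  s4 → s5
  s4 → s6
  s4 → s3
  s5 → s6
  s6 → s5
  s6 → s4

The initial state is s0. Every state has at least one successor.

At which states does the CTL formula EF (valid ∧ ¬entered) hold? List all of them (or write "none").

{s0, s1, s2, s3, s4, s5, s6}

States satisfying valid ∧ ¬entered: {s5, s6}.
States satisfying EF (valid ∧ ¬entered): {s0, s1, s2, s3, s4, s5, s6}.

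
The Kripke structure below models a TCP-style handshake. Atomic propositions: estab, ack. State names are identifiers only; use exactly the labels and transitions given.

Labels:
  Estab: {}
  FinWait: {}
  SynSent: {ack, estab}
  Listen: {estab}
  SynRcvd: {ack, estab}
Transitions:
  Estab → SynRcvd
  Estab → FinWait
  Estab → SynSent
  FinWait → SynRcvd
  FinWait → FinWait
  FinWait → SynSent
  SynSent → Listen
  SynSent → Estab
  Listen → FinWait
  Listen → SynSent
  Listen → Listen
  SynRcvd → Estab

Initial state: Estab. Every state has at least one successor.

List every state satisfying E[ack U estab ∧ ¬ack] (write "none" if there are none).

States satisfying ack: {SynSent, SynRcvd}.
States satisfying estab ∧ ¬ack: {Listen}.
States satisfying E[ack U estab ∧ ¬ack]: {SynSent, Listen}.

{SynSent, Listen}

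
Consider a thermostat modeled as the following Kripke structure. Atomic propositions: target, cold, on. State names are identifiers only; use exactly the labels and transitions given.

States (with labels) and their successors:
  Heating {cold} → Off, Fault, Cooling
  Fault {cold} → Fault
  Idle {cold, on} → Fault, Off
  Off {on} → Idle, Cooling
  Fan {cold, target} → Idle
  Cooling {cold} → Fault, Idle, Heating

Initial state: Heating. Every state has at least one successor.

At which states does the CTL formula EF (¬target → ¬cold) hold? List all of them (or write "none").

States satisfying ¬target → ¬cold: {Off, Fan}.
States satisfying EF (¬target → ¬cold): {Heating, Idle, Off, Fan, Cooling}.

{Heating, Idle, Off, Fan, Cooling}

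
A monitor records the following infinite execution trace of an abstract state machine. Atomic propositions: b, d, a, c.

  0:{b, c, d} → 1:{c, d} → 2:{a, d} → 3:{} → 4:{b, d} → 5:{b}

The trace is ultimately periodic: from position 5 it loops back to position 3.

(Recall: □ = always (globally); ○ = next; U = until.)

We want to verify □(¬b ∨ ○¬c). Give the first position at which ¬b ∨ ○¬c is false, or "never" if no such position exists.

At position 0 the labels are {b, c, d} and the next position 1 has {c, d}, so ¬b ∨ ○¬c is false there. This is the first violation.

0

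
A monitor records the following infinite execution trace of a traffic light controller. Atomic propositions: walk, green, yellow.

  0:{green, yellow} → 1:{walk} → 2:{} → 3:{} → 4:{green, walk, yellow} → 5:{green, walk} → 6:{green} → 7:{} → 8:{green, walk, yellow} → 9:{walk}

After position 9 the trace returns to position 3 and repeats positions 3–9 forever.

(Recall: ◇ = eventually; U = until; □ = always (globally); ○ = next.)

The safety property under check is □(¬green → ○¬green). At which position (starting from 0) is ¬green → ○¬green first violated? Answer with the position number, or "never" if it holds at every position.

3

Check ¬green → ○¬green at each position in order: 0 ✓, 1 ✓, 2 ✓.
At position 3 the labels are {} and the next position 4 has {green, walk, yellow}, so ¬green → ○¬green is false there. This is the first violation.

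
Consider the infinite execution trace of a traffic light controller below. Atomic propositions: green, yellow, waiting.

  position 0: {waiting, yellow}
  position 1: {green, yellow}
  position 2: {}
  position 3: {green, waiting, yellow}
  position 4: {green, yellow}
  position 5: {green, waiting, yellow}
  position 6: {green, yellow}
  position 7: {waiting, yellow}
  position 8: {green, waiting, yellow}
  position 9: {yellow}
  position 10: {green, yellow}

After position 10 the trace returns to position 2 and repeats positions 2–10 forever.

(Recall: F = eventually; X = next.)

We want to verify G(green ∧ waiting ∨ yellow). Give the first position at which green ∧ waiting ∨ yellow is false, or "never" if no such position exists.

Check green ∧ waiting ∨ yellow at each position in order: 0 ✓, 1 ✓.
At position 2 the labels are {}, so green ∧ waiting ∨ yellow is false there. This is the first violation.

2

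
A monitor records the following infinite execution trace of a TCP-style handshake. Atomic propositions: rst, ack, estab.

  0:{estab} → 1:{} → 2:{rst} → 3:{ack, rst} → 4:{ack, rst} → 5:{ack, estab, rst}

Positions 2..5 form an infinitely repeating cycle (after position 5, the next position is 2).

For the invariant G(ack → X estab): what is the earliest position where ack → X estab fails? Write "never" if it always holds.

3

Check ack → X estab at each position in order: 0 ✓, 1 ✓, 2 ✓.
At position 3 the labels are {ack, rst} and the next position 4 has {ack, rst}, so ack → X estab is false there. This is the first violation.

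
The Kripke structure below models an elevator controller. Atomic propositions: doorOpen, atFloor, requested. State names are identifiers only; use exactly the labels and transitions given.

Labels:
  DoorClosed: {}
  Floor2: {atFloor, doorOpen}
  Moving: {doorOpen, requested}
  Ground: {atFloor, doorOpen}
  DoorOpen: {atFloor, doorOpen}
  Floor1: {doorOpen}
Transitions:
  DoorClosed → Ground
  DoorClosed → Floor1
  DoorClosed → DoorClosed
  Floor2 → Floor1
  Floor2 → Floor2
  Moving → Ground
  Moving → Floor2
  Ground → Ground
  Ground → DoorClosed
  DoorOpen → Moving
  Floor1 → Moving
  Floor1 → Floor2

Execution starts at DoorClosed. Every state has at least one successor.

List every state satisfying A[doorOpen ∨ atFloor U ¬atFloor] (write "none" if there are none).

{DoorClosed, Moving, DoorOpen, Floor1}

States satisfying doorOpen ∨ atFloor: {Floor2, Moving, Ground, DoorOpen, Floor1}.
States satisfying ¬atFloor: {DoorClosed, Moving, Floor1}.
States satisfying A[doorOpen ∨ atFloor U ¬atFloor]: {DoorClosed, Moving, DoorOpen, Floor1}.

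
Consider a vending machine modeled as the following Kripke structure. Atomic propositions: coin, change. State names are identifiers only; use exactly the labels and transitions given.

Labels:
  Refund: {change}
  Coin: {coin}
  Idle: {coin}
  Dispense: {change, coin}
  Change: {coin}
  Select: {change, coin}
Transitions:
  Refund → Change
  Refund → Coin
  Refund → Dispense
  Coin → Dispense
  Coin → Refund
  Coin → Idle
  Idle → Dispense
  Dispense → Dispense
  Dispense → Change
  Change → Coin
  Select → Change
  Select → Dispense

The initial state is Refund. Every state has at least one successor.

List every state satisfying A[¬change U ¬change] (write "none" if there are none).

States satisfying ¬change: {Coin, Idle, Change}.
States satisfying A[¬change U ¬change]: {Coin, Idle, Change}.

{Coin, Idle, Change}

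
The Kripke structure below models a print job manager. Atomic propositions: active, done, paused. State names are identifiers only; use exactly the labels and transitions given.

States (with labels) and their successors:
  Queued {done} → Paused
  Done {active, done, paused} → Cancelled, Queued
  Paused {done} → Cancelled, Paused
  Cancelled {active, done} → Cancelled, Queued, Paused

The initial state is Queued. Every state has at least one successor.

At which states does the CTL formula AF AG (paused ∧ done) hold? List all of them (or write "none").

States satisfying AG (paused ∧ done): ∅.
States satisfying AF AG (paused ∧ done): ∅.

none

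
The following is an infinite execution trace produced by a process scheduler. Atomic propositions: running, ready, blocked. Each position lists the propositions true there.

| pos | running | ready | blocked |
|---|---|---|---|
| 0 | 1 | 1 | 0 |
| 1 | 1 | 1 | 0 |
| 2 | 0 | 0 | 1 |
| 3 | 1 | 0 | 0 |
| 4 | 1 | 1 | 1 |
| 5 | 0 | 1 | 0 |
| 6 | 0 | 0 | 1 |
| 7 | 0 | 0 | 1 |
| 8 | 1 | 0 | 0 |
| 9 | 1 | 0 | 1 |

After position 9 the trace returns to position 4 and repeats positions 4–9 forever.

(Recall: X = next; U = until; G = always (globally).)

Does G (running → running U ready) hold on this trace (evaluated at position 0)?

Yes

running → running U ready holds at every position 0..9, and those are all positions ever visited, so G (running → running U ready) holds.
Positions where running holds: 0, 1, 3, 4, 8, 9.
Check running U ready at each: 0→ok, 1→ok, 3→ok, 4→ok, 8→ok, 9→ok.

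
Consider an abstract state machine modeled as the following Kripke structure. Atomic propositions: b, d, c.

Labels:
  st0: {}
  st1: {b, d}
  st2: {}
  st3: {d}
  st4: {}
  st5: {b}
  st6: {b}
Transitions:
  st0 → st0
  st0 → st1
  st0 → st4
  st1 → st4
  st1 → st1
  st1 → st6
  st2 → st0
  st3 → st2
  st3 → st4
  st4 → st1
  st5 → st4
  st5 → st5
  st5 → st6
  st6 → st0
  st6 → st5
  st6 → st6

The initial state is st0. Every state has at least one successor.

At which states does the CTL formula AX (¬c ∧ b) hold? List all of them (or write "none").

{st4}

States satisfying ¬c ∧ b: {st1, st5, st6}.
States satisfying AX (¬c ∧ b): {st4}.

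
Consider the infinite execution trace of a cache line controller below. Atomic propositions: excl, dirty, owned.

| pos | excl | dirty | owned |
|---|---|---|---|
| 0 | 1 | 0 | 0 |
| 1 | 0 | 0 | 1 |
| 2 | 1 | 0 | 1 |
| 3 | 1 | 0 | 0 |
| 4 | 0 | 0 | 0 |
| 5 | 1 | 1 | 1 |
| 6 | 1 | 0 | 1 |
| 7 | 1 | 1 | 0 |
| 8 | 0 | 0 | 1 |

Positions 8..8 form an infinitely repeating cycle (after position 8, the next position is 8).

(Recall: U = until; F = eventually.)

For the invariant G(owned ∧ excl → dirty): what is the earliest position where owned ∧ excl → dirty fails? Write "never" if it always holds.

Check owned ∧ excl → dirty at each position in order: 0 ✓, 1 ✓.
At position 2 the labels are {excl, owned}, so owned ∧ excl → dirty is false there. This is the first violation.

2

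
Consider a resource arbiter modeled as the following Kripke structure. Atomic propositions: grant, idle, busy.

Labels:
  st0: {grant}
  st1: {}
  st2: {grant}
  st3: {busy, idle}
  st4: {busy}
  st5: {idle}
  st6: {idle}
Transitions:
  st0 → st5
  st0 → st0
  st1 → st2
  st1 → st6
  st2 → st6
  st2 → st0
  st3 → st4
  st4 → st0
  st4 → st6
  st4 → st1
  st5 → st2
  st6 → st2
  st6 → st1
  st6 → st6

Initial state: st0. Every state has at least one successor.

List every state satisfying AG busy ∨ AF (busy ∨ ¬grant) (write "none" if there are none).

States satisfying busy: {st3, st4}.
States satisfying AG busy: ∅.
States satisfying busy ∨ ¬grant: {st1, st3, st4, st5, st6}.
States satisfying AF (busy ∨ ¬grant): {st1, st3, st4, st5, st6}.
States satisfying AG busy ∨ AF (busy ∨ ¬grant): {st1, st3, st4, st5, st6}.

{st1, st3, st4, st5, st6}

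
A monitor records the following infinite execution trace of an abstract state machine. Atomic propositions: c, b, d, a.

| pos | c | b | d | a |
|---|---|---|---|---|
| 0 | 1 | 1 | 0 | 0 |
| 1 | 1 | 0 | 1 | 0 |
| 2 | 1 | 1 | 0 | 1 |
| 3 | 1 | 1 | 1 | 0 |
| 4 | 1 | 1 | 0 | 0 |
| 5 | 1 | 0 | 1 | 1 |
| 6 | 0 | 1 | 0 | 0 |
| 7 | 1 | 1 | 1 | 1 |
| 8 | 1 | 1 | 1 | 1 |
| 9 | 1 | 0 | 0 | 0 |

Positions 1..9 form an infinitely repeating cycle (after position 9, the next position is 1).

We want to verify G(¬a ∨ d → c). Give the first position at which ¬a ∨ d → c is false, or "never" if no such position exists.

Check ¬a ∨ d → c at each position in order: 0 ✓, 1 ✓, 2 ✓, 3 ✓, 4 ✓, 5 ✓.
At position 6 the labels are {b}, so ¬a ∨ d → c is false there. This is the first violation.

6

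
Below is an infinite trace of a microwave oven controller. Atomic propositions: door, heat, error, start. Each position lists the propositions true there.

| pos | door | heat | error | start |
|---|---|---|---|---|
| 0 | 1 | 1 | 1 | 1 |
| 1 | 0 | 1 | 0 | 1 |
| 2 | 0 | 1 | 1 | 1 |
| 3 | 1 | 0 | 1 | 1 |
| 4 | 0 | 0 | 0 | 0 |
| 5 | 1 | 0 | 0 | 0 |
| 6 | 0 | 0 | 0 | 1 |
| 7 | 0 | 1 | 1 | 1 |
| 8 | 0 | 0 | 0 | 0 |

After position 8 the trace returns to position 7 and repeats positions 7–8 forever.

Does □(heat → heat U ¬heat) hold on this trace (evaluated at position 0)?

heat → heat U ¬heat holds at every position 0..8, and those are all positions ever visited, so □(heat → heat U ¬heat) holds.
Positions where heat holds: 0, 1, 2, 7.
Check heat U ¬heat at each: 0→ok, 1→ok, 2→ok, 7→ok.

Yes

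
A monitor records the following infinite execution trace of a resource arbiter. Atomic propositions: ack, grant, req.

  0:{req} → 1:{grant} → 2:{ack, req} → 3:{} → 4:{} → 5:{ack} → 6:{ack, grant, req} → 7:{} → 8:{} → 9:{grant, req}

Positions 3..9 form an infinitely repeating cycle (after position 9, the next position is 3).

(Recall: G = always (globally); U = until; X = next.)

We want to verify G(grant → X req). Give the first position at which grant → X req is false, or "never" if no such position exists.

6

Check grant → X req at each position in order: 0 ✓, 1 ✓, 2 ✓, 3 ✓, 4 ✓, 5 ✓.
At position 6 the labels are {ack, grant, req} and the next position 7 has {}, so grant → X req is false there. This is the first violation.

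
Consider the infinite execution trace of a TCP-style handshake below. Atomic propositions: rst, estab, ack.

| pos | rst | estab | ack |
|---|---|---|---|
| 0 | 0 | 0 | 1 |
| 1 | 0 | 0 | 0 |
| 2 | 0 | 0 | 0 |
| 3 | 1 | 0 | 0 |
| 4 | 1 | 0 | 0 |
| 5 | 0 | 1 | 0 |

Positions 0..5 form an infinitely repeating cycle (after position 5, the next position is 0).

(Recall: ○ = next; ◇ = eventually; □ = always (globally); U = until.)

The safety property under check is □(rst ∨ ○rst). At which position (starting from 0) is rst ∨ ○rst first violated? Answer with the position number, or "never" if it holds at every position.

At position 0 the labels are {ack} and the next position 1 has {}, so rst ∨ ○rst is false there. This is the first violation.

0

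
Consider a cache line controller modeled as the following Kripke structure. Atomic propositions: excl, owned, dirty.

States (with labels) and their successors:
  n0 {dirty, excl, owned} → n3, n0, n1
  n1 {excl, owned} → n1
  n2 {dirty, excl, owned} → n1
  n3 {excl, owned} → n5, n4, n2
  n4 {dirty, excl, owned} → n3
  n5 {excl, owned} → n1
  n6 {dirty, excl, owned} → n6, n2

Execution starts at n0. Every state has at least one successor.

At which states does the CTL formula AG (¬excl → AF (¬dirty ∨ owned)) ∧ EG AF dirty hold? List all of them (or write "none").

States satisfying ¬excl → AF (¬dirty ∨ owned): {n0, n1, n2, n3, n4, n5, n6}.
States satisfying AG (¬excl → AF (¬dirty ∨ owned)): {n0, n1, n2, n3, n4, n5, n6}.
States satisfying AF dirty: {n0, n2, n4, n6}.
States satisfying EG AF dirty: {n0, n6}.
States satisfying AG (¬excl → AF (¬dirty ∨ owned)) ∧ EG AF dirty: {n0, n6}.

{n0, n6}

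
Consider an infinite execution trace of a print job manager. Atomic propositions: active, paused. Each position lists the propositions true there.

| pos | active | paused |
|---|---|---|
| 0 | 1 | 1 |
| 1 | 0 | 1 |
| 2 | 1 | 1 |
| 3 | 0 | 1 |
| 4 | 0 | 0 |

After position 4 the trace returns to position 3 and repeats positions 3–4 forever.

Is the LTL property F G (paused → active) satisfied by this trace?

Does not hold

G (paused → active) is false at every position 0..4, so it never becomes true and F G (paused → active) fails.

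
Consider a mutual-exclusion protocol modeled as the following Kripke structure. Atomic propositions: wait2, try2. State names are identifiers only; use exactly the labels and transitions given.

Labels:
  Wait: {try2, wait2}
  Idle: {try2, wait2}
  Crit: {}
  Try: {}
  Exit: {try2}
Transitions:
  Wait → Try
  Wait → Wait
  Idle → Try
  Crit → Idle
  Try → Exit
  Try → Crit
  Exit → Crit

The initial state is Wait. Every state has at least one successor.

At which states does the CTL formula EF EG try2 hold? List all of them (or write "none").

{Wait}

States satisfying EG try2: {Wait}.
States satisfying EF EG try2: {Wait}.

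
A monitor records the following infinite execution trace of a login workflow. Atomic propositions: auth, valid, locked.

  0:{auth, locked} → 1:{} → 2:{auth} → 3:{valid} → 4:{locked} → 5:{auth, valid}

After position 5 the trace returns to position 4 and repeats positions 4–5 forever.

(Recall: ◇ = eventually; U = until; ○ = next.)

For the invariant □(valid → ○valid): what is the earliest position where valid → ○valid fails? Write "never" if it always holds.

3

Check valid → ○valid at each position in order: 0 ✓, 1 ✓, 2 ✓.
At position 3 the labels are {valid} and the next position 4 has {locked}, so valid → ○valid is false there. This is the first violation.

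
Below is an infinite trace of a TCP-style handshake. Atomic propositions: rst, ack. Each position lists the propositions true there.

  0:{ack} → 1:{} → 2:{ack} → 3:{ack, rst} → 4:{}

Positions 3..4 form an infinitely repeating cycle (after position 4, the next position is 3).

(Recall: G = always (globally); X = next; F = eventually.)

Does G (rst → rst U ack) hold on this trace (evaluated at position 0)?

Holds

rst → rst U ack holds at every position 0..4, and those are all positions ever visited, so G (rst → rst U ack) holds.
Positions where rst holds: 3.
Check rst U ack at each: 3→ok.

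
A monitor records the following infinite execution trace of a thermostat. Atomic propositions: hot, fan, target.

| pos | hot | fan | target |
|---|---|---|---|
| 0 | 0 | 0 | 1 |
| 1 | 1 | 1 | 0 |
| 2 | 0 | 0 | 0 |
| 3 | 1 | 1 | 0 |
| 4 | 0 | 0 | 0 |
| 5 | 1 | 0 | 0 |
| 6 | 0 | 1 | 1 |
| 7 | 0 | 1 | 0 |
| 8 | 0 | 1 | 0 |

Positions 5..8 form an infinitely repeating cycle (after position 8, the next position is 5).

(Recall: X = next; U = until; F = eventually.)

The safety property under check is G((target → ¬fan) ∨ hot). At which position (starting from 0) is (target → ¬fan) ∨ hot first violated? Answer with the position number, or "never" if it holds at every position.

6

Check (target → ¬fan) ∨ hot at each position in order: 0 ✓, 1 ✓, 2 ✓, 3 ✓, 4 ✓, 5 ✓.
At position 6 the labels are {fan, target}, so (target → ¬fan) ∨ hot is false there. This is the first violation.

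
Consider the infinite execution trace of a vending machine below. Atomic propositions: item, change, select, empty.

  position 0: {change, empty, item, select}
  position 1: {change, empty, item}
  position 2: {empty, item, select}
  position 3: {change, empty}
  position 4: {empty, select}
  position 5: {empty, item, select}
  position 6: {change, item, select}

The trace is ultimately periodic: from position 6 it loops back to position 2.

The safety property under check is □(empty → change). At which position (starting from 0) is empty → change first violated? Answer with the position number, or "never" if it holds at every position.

2

Check empty → change at each position in order: 0 ✓, 1 ✓.
At position 2 the labels are {empty, item, select}, so empty → change is false there. This is the first violation.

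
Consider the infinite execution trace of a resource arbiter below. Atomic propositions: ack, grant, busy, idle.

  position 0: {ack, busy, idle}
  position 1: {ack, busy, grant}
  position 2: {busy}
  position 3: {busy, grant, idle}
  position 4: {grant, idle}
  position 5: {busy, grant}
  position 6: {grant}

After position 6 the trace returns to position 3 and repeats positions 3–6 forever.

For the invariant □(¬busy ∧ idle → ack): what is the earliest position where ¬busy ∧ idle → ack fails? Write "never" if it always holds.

4

Check ¬busy ∧ idle → ack at each position in order: 0 ✓, 1 ✓, 2 ✓, 3 ✓.
At position 4 the labels are {grant, idle}, so ¬busy ∧ idle → ack is false there. This is the first violation.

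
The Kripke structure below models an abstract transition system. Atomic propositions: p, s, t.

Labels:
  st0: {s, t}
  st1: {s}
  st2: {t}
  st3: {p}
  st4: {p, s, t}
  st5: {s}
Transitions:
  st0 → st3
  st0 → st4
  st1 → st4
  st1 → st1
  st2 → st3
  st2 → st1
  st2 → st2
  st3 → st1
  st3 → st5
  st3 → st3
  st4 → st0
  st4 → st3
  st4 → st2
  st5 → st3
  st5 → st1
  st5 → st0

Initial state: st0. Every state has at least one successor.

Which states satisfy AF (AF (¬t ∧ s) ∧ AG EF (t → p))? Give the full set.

States satisfying AF (¬t ∧ s) ∧ AG EF (t → p): {st1, st5}.
States satisfying AF (AF (¬t ∧ s) ∧ AG EF (t → p)): {st1, st5}.

{st1, st5}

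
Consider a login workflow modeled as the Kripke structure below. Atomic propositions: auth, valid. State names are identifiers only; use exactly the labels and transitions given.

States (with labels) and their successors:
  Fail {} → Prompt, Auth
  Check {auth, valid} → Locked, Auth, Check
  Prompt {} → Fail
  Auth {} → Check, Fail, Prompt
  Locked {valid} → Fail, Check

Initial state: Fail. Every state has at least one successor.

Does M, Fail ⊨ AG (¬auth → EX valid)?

Does not hold

States satisfying ¬auth → EX valid: {Check, Auth, Locked}.
States satisfying AG (¬auth → EX valid): ∅.
Fail is reachable from Fail and violates ¬auth → EX valid, so AG fails at Fail.
Fail ∉ Sat(AG (¬auth → EX valid)).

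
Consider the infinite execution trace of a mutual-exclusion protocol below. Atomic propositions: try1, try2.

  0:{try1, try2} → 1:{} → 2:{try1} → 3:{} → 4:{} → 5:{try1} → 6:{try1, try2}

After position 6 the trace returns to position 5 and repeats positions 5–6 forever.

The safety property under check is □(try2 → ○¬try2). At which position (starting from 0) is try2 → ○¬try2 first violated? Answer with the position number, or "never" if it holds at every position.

try2 → ○¬try2 holds at every position 0..6, and those are all the positions the trace ever visits, so the invariant □(try2 → ○¬try2) is never violated.

never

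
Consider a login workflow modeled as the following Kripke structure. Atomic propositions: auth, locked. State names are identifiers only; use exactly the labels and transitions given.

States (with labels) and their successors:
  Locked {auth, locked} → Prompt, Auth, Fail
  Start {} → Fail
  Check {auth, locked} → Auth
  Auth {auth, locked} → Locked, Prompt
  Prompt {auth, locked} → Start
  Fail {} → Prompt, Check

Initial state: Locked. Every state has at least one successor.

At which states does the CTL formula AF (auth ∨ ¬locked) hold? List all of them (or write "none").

States satisfying auth ∨ ¬locked: {Locked, Start, Check, Auth, Prompt, Fail}.
States satisfying AF (auth ∨ ¬locked): {Locked, Start, Check, Auth, Prompt, Fail}.

{Locked, Start, Check, Auth, Prompt, Fail}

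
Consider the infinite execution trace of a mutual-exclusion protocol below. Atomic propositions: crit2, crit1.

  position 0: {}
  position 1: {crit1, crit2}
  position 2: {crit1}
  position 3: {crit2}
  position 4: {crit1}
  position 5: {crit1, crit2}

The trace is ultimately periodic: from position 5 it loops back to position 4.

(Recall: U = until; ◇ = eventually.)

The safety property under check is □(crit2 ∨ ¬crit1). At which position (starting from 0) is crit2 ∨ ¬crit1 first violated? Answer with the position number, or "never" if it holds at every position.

2

Check crit2 ∨ ¬crit1 at each position in order: 0 ✓, 1 ✓.
At position 2 the labels are {crit1}, so crit2 ∨ ¬crit1 is false there. This is the first violation.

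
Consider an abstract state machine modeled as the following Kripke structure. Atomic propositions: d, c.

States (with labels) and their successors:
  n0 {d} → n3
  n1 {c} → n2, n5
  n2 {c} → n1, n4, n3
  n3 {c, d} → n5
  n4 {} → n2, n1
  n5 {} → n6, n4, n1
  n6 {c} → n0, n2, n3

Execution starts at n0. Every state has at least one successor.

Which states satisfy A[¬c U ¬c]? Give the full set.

{n0, n4, n5}

States satisfying ¬c: {n0, n4, n5}.
States satisfying A[¬c U ¬c]: {n0, n4, n5}.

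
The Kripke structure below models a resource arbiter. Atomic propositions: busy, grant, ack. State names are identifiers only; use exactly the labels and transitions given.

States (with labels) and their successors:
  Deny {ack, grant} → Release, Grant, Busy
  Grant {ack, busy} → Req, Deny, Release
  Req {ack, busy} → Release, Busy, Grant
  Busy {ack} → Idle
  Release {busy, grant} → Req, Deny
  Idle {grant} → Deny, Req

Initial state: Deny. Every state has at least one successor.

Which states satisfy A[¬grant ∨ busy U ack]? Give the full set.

{Deny, Grant, Req, Busy, Release}

States satisfying ¬grant ∨ busy: {Grant, Req, Busy, Release}.
States satisfying ack: {Deny, Grant, Req, Busy}.
States satisfying A[¬grant ∨ busy U ack]: {Deny, Grant, Req, Busy, Release}.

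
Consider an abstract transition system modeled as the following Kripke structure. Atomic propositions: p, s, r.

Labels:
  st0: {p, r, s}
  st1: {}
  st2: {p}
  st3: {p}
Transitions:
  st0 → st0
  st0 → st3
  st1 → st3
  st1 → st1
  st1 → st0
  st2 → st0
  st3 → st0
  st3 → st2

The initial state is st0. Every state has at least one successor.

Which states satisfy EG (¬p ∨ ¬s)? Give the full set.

{st1}

States satisfying ¬p ∨ ¬s: {st1, st2, st3}.
States satisfying EG (¬p ∨ ¬s): {st1}.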